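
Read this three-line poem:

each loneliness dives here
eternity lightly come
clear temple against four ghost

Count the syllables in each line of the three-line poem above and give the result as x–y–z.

6–7–7

Line 1: "each loneliness dives here": 1+3+1+1 = 6
Line 2: "eternity lightly come": 4+2+1 = 7
Line 3: "clear temple against four ghost": 1+2+2+1+1 = 7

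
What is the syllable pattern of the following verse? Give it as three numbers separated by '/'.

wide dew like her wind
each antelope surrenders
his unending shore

5/7/5

Line 1: wide(1) + dew(1) + like(1) + her(1) + wind(1) = 5
Line 2: each(1) + antelope(3) + surrenders(3) = 7
Line 3: his(1) + unending(3) + shore(1) = 5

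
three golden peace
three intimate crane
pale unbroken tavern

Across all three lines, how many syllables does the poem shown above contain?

15

Line 1: three (1), golden (2), peace (1) → 4
Line 2: three (1), intimate (3), crane (1) → 5
Line 3: pale (1), unbroken (3), tavern (2) → 6
Total: 4 + 5 + 6 = 15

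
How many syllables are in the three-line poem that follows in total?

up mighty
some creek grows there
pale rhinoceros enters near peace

16

Line 1: up(1) + mighty(2) = 3
Line 2: some(1) + creek(1) + grows(1) + there(1) = 4
Line 3: pale(1) + rhinoceros(4) + enters(2) + near(1) + peace(1) = 9
Total: 3 + 4 + 9 = 16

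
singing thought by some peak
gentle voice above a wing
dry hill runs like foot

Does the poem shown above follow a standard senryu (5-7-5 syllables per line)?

No

Line 1: "singing thought by some peak": 2+1+1+1+1 = 6 (expected 5)
Line 2: "gentle voice above a wing": 2+1+2+1+1 = 7 ✓
Line 3: "dry hill runs like foot": 1+1+1+1+1 = 5 ✓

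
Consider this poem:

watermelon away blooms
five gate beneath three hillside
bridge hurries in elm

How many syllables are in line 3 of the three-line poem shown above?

Line 3: bridge (1), hurries (2), in (1), elm (1) → 5

5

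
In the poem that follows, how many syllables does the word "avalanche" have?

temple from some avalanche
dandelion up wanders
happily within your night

3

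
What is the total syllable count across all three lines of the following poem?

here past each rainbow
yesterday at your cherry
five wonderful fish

17

Line 1: here (1), past (1), each (1), rainbow (2) → 5
Line 2: yesterday (3), at (1), your (1), cherry (2) → 7
Line 3: five (1), wonderful (3), fish (1) → 5
Total: 5 + 7 + 5 = 17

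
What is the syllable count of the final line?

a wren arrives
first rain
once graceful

3

The final line: once (1), graceful (2) → 3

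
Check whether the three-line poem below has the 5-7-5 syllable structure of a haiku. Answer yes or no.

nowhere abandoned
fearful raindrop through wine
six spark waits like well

No

Line 1: nowhere (2), abandoned (3) → 5 ✓
Line 2: fearful (2), raindrop (2), through (1), wine (1) → 6 (expected 7)
Line 3: six (1), spark (1), waits (1), like (1), well (1) → 5 ✓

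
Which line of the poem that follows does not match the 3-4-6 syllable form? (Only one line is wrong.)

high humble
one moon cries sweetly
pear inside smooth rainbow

The second line

Line 1: "high humble": 1+2 = 3 ✓
Line 2: "one moon cries sweetly": 1+1+1+2 = 5 (expected 4)
Line 3: "pear inside smooth rainbow": 1+2+1+2 = 6 ✓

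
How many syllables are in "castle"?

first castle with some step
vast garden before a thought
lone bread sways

2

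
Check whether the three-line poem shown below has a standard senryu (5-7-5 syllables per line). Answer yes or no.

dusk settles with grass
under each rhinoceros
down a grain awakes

Yes

Line 1: dusk(1) + settles(2) + with(1) + grass(1) = 5 ✓
Line 2: under(2) + each(1) + rhinoceros(4) = 7 ✓
Line 3: down(1) + a(1) + grain(1) + awakes(2) = 5 ✓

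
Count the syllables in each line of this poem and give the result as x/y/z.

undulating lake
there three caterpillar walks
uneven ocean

Line 1: undulating (4), lake (1) → 5
Line 2: there (1), three (1), caterpillar (4), walks (1) → 7
Line 3: uneven (3), ocean (2) → 5

5/7/5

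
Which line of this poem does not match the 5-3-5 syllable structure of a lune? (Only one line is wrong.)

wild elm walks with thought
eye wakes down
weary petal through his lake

Line 3

Line 1: "wild elm walks with thought": 1+1+1+1+1 = 5 ✓
Line 2: "eye wakes down": 1+1+1 = 3 ✓
Line 3: "weary petal through his lake": 2+2+1+1+1 = 7 (expected 5)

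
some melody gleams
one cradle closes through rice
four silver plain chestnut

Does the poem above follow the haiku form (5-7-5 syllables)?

Line 1: "some melody gleams": 1+3+1 = 5 ✓
Line 2: "one cradle closes through rice": 1+2+2+1+1 = 7 ✓
Line 3: "four silver plain chestnut": 1+2+1+2 = 6 (expected 5)

No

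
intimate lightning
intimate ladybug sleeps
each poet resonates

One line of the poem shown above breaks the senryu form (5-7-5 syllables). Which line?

The third line

Line 1: "intimate lightning": 3+2 = 5 ✓
Line 2: "intimate ladybug sleeps": 3+3+1 = 7 ✓
Line 3: "each poet resonates": 1+2+3 = 6 (expected 5)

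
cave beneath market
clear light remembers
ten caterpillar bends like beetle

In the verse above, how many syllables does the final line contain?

The final line: "ten caterpillar bends like beetle": 1+4+1+1+2 = 9

9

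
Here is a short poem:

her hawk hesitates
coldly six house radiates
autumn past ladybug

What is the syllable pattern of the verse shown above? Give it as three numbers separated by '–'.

Line 1: her(1) + hawk(1) + hesitates(3) = 5
Line 2: coldly(2) + six(1) + house(1) + radiates(3) = 7
Line 3: autumn(2) + past(1) + ladybug(3) = 6

5–7–6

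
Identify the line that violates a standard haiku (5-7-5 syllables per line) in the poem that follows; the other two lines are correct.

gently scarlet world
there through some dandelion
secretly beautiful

Line 3

Line 1: gently (2), scarlet (2), world (1) → 5 ✓
Line 2: there (1), through (1), some (1), dandelion (4) → 7 ✓
Line 3: secretly (3), beautiful (3) → 6 (expected 5)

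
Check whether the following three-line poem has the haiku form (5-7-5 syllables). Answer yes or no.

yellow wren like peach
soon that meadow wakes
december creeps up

Line 1: yellow (2), wren (1), like (1), peach (1) → 5 ✓
Line 2: soon (1), that (1), meadow (2), wakes (1) → 5 (expected 7)
Line 3: december (3), creeps (1), up (1) → 5 ✓

No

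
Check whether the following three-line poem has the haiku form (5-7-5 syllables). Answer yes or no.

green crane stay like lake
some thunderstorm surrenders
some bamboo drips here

Line 1: green (1), crane (1), stay (1), like (1), lake (1) → 5 ✓
Line 2: some (1), thunderstorm (3), surrenders (3) → 7 ✓
Line 3: some (1), bamboo (2), drips (1), here (1) → 5 ✓

Yes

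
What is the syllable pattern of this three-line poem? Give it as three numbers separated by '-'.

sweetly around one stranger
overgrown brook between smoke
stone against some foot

7-7-5

Line 1: sweetly (2), around (2), one (1), stranger (2) → 7
Line 2: overgrown (3), brook (1), between (2), smoke (1) → 7
Line 3: stone (1), against (2), some (1), foot (1) → 5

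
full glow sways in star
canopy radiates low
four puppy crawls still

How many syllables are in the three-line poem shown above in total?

17

Line 1: full(1) + glow(1) + sways(1) + in(1) + star(1) = 5
Line 2: canopy(3) + radiates(3) + low(1) = 7
Line 3: four(1) + puppy(2) + crawls(1) + still(1) = 5
Total: 5 + 7 + 5 = 17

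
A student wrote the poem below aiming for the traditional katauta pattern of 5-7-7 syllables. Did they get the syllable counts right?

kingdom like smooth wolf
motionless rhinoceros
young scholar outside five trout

Line 1: "kingdom like smooth wolf": 2+1+1+1 = 5 ✓
Line 2: "motionless rhinoceros": 3+4 = 7 ✓
Line 3: "young scholar outside five trout": 1+2+2+1+1 = 7 ✓

Yes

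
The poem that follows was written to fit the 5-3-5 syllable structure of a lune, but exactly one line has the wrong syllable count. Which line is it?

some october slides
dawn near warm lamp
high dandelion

Line 1: some (1), october (3), slides (1) → 5 ✓
Line 2: dawn (1), near (1), warm (1), lamp (1) → 4 (expected 3)
Line 3: high (1), dandelion (4) → 5 ✓

The second line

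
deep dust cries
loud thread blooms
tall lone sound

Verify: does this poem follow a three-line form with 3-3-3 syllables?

Line 1: deep (1), dust (1), cries (1) → 3 ✓
Line 2: loud (1), thread (1), blooms (1) → 3 ✓
Line 3: tall (1), lone (1), sound (1) → 3 ✓

Yes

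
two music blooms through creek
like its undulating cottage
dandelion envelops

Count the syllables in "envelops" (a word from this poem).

3

"envelops" has 3 syllables.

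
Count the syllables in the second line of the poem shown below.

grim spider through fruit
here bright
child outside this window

The second line: "here bright": 1+1 = 2

2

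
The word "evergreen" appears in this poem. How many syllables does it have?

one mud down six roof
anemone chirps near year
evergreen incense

"evergreen" has 3 syllables.

3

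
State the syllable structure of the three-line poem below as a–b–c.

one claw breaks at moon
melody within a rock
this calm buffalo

Line 1: one (1), claw (1), breaks (1), at (1), moon (1) → 5
Line 2: melody (3), within (2), a (1), rock (1) → 7
Line 3: this (1), calm (1), buffalo (3) → 5

5–7–5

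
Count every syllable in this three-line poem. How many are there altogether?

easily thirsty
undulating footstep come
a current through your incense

19

Line 1: easily(3) + thirsty(2) = 5
Line 2: undulating(4) + footstep(2) + come(1) = 7
Line 3: a(1) + current(2) + through(1) + your(1) + incense(2) = 7
Total: 5 + 7 + 7 = 19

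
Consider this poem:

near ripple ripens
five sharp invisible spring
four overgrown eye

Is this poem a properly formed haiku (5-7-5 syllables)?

Yes

Line 1: near(1) + ripple(2) + ripens(2) = 5 ✓
Line 2: five(1) + sharp(1) + invisible(4) + spring(1) = 7 ✓
Line 3: four(1) + overgrown(3) + eye(1) = 5 ✓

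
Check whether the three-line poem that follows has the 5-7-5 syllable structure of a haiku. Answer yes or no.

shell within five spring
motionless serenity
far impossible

Line 1: shell(1) + within(2) + five(1) + spring(1) = 5 ✓
Line 2: motionless(3) + serenity(4) = 7 ✓
Line 3: far(1) + impossible(4) = 5 ✓

Yes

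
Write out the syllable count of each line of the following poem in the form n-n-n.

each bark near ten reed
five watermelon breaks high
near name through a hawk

5-7-5

Line 1: "each bark near ten reed": 1+1+1+1+1 = 5
Line 2: "five watermelon breaks high": 1+4+1+1 = 7
Line 3: "near name through a hawk": 1+1+1+1+1 = 5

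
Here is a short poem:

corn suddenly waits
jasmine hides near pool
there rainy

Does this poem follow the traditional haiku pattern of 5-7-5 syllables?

No

Line 1: "corn suddenly waits": 1+3+1 = 5 ✓
Line 2: "jasmine hides near pool": 2+1+1+1 = 5 (expected 7)
Line 3: "there rainy": 1+2 = 3 (expected 5)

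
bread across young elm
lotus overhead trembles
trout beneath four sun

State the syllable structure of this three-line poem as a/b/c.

Line 1: bread(1) + across(2) + young(1) + elm(1) = 5
Line 2: lotus(2) + overhead(3) + trembles(2) = 7
Line 3: trout(1) + beneath(2) + four(1) + sun(1) = 5

5/7/5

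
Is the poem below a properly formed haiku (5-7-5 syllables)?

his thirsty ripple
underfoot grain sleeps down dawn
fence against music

Yes

Line 1: his (1), thirsty (2), ripple (2) → 5 ✓
Line 2: underfoot (3), grain (1), sleeps (1), down (1), dawn (1) → 7 ✓
Line 3: fence (1), against (2), music (2) → 5 ✓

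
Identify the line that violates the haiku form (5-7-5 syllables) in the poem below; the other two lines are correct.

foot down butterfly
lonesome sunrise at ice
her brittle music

Line 1: foot (1), down (1), butterfly (3) → 5 ✓
Line 2: lonesome (2), sunrise (2), at (1), ice (1) → 6 (expected 7)
Line 3: her (1), brittle (2), music (2) → 5 ✓

Line 2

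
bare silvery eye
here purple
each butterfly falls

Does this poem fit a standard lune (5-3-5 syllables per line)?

Line 1: bare(1) + silvery(3) + eye(1) = 5 ✓
Line 2: here(1) + purple(2) = 3 ✓
Line 3: each(1) + butterfly(3) + falls(1) = 5 ✓

Yes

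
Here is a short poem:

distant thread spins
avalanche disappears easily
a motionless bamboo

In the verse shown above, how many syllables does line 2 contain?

9

Line 2: "avalanche disappears easily": 3+3+3 = 9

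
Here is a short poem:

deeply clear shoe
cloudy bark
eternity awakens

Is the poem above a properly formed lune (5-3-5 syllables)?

No

Line 1: "deeply clear shoe": 2+1+1 = 4 (expected 5)
Line 2: "cloudy bark": 2+1 = 3 ✓
Line 3: "eternity awakens": 4+3 = 7 (expected 5)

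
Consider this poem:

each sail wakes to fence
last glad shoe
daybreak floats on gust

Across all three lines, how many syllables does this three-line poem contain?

13

Line 1: "each sail wakes to fence": 1+1+1+1+1 = 5
Line 2: "last glad shoe": 1+1+1 = 3
Line 3: "daybreak floats on gust": 2+1+1+1 = 5
Total: 5 + 3 + 5 = 13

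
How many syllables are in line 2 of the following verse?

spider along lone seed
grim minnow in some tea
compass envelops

6

Line 2: grim(1) + minnow(2) + in(1) + some(1) + tea(1) = 6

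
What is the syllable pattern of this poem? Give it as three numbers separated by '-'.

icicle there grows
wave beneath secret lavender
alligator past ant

Line 1: icicle(3) + there(1) + grows(1) = 5
Line 2: wave(1) + beneath(2) + secret(2) + lavender(3) = 8
Line 3: alligator(4) + past(1) + ant(1) = 6

5-8-6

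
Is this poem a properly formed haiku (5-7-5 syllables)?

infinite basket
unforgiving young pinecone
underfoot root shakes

Yes

Line 1: infinite (3), basket (2) → 5 ✓
Line 2: unforgiving (4), young (1), pinecone (2) → 7 ✓
Line 3: underfoot (3), root (1), shakes (1) → 5 ✓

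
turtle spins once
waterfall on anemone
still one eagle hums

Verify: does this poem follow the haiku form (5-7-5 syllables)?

No

Line 1: turtle(2) + spins(1) + once(1) = 4 (expected 5)
Line 2: waterfall(3) + on(1) + anemone(4) = 8 (expected 7)
Line 3: still(1) + one(1) + eagle(2) + hums(1) = 5 ✓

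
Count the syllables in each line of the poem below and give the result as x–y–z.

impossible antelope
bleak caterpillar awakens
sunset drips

7–8–3

Line 1: impossible(4) + antelope(3) = 7
Line 2: bleak(1) + caterpillar(4) + awakens(3) = 8
Line 3: sunset(2) + drips(1) = 3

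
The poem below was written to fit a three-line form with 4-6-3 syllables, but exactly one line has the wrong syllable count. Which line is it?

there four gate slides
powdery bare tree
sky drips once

Line 2

Line 1: there(1) + four(1) + gate(1) + slides(1) = 4 ✓
Line 2: powdery(3) + bare(1) + tree(1) = 5 (expected 6)
Line 3: sky(1) + drips(1) + once(1) = 3 ✓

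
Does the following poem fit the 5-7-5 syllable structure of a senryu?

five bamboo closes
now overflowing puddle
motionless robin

Yes

Line 1: "five bamboo closes": 1+2+2 = 5 ✓
Line 2: "now overflowing puddle": 1+4+2 = 7 ✓
Line 3: "motionless robin": 3+2 = 5 ✓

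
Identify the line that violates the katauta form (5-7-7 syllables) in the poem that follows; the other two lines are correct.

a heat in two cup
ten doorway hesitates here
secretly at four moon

Line 1: a (1), heat (1), in (1), two (1), cup (1) → 5 ✓
Line 2: ten (1), doorway (2), hesitates (3), here (1) → 7 ✓
Line 3: secretly (3), at (1), four (1), moon (1) → 6 (expected 7)

The third line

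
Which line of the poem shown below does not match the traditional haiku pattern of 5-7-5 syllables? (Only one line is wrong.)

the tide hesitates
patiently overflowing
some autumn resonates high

Line 1: "the tide hesitates": 1+1+3 = 5 ✓
Line 2: "patiently overflowing": 3+4 = 7 ✓
Line 3: "some autumn resonates high": 1+2+3+1 = 7 (expected 5)

The third line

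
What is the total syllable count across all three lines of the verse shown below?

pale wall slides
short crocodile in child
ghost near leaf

12

Line 1: pale(1) + wall(1) + slides(1) = 3
Line 2: short(1) + crocodile(3) + in(1) + child(1) = 6
Line 3: ghost(1) + near(1) + leaf(1) = 3
Total: 3 + 6 + 3 = 12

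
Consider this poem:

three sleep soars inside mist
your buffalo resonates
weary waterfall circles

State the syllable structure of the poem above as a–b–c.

6–7–7

Line 1: three(1) + sleep(1) + soars(1) + inside(2) + mist(1) = 6
Line 2: your(1) + buffalo(3) + resonates(3) = 7
Line 3: weary(2) + waterfall(3) + circles(2) = 7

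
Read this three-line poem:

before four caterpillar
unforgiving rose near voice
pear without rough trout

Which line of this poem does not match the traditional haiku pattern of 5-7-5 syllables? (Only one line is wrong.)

Line 1

Line 1: before (2), four (1), caterpillar (4) → 7 (expected 5)
Line 2: unforgiving (4), rose (1), near (1), voice (1) → 7 ✓
Line 3: pear (1), without (2), rough (1), trout (1) → 5 ✓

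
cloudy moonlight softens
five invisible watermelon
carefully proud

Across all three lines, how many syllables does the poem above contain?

Line 1: "cloudy moonlight softens": 2+2+2 = 6
Line 2: "five invisible watermelon": 1+4+4 = 9
Line 3: "carefully proud": 3+1 = 4
Total: 6 + 9 + 4 = 19

19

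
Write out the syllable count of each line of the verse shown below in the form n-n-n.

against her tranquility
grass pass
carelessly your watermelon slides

7-2-9

Line 1: "against her tranquility": 2+1+4 = 7
Line 2: "grass pass": 1+1 = 2
Line 3: "carelessly your watermelon slides": 3+1+4+1 = 9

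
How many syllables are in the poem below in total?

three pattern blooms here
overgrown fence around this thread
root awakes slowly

18

Line 1: three (1), pattern (2), blooms (1), here (1) → 5
Line 2: overgrown (3), fence (1), around (2), this (1), thread (1) → 8
Line 3: root (1), awakes (2), slowly (2) → 5
Total: 5 + 8 + 5 = 18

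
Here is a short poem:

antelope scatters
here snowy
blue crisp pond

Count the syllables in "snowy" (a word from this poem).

2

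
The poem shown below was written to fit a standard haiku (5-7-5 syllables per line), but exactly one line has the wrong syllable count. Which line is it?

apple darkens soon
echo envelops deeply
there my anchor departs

Line 1: apple(2) + darkens(2) + soon(1) = 5 ✓
Line 2: echo(2) + envelops(3) + deeply(2) = 7 ✓
Line 3: there(1) + my(1) + anchor(2) + departs(2) = 6 (expected 5)

The third line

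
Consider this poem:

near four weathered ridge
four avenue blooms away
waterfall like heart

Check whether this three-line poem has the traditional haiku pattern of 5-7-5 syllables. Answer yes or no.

Yes

Line 1: near (1), four (1), weathered (2), ridge (1) → 5 ✓
Line 2: four (1), avenue (3), blooms (1), away (2) → 7 ✓
Line 3: waterfall (3), like (1), heart (1) → 5 ✓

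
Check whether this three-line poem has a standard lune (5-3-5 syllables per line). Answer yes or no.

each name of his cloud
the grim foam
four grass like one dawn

Yes

Line 1: each(1) + name(1) + of(1) + his(1) + cloud(1) = 5 ✓
Line 2: the(1) + grim(1) + foam(1) = 3 ✓
Line 3: four(1) + grass(1) + like(1) + one(1) + dawn(1) = 5 ✓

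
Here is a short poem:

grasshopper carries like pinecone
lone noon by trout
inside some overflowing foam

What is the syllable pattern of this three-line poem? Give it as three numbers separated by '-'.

8-4-8

Line 1: "grasshopper carries like pinecone": 3+2+1+2 = 8
Line 2: "lone noon by trout": 1+1+1+1 = 4
Line 3: "inside some overflowing foam": 2+1+4+1 = 8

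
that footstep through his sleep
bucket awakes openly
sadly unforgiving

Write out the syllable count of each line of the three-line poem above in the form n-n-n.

Line 1: that (1), footstep (2), through (1), his (1), sleep (1) → 6
Line 2: bucket (2), awakes (2), openly (3) → 7
Line 3: sadly (2), unforgiving (4) → 6

6-7-6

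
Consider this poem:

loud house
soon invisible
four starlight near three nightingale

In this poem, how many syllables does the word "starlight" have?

2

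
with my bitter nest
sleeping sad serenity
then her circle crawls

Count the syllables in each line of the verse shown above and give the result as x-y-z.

5-7-5

Line 1: "with my bitter nest": 1+1+2+1 = 5
Line 2: "sleeping sad serenity": 2+1+4 = 7
Line 3: "then her circle crawls": 1+1+2+1 = 5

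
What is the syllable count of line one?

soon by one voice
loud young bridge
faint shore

4

Line one: soon(1) + by(1) + one(1) + voice(1) = 4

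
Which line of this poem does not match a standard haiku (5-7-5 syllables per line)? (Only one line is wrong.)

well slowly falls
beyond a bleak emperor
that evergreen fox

Line 1

Line 1: well (1), slowly (2), falls (1) → 4 (expected 5)
Line 2: beyond (2), a (1), bleak (1), emperor (3) → 7 ✓
Line 3: that (1), evergreen (3), fox (1) → 5 ✓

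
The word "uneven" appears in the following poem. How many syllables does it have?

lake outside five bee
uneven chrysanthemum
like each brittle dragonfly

3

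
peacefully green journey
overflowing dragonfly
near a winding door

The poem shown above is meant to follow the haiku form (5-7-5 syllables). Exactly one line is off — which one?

Line 1: "peacefully green journey": 3+1+2 = 6 (expected 5)
Line 2: "overflowing dragonfly": 4+3 = 7 ✓
Line 3: "near a winding door": 1+1+2+1 = 5 ✓

Line 1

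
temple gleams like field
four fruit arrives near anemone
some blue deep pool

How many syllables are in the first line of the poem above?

5

The first line: temple(2) + gleams(1) + like(1) + field(1) = 5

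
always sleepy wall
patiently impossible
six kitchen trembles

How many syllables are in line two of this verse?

7

Line two: patiently(3) + impossible(4) = 7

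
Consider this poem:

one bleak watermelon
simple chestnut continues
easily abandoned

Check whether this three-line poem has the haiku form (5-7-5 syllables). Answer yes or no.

No

Line 1: one (1), bleak (1), watermelon (4) → 6 (expected 5)
Line 2: simple (2), chestnut (2), continues (3) → 7 ✓
Line 3: easily (3), abandoned (3) → 6 (expected 5)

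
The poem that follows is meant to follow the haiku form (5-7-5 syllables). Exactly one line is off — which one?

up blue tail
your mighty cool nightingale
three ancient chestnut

The first line

Line 1: up (1), blue (1), tail (1) → 3 (expected 5)
Line 2: your (1), mighty (2), cool (1), nightingale (3) → 7 ✓
Line 3: three (1), ancient (2), chestnut (2) → 5 ✓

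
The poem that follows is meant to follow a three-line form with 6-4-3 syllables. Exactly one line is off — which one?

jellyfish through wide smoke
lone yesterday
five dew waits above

The third line

Line 1: "jellyfish through wide smoke": 3+1+1+1 = 6 ✓
Line 2: "lone yesterday": 1+3 = 4 ✓
Line 3: "five dew waits above": 1+1+1+2 = 5 (expected 3)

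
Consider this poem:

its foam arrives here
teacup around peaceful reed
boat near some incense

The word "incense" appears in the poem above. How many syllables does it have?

"incense" has 2 syllables.

2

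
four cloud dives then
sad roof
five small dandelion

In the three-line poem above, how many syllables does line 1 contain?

Line 1: four(1) + cloud(1) + dives(1) + then(1) = 4

4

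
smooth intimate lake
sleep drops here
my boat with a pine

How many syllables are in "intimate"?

"intimate" has 3 syllables.

3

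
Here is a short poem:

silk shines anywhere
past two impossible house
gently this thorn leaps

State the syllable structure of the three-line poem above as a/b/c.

5/7/5

Line 1: silk (1), shines (1), anywhere (3) → 5
Line 2: past (1), two (1), impossible (4), house (1) → 7
Line 3: gently (2), this (1), thorn (1), leaps (1) → 5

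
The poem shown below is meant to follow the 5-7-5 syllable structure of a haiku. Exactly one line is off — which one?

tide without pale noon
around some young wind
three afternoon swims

Line 2

Line 1: tide (1), without (2), pale (1), noon (1) → 5 ✓
Line 2: around (2), some (1), young (1), wind (1) → 5 (expected 7)
Line 3: three (1), afternoon (3), swims (1) → 5 ✓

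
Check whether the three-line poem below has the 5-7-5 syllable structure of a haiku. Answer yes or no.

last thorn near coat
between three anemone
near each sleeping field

Line 1: "last thorn near coat": 1+1+1+1 = 4 (expected 5)
Line 2: "between three anemone": 2+1+4 = 7 ✓
Line 3: "near each sleeping field": 1+1+2+1 = 5 ✓

No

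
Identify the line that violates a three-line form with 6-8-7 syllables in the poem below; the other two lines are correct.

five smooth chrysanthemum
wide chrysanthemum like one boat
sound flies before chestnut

The third line

Line 1: five (1), smooth (1), chrysanthemum (4) → 6 ✓
Line 2: wide (1), chrysanthemum (4), like (1), one (1), boat (1) → 8 ✓
Line 3: sound (1), flies (1), before (2), chestnut (2) → 6 (expected 7)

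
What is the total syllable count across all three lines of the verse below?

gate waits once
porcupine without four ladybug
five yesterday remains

18

Line 1: gate (1), waits (1), once (1) → 3
Line 2: porcupine (3), without (2), four (1), ladybug (3) → 9
Line 3: five (1), yesterday (3), remains (2) → 6
Total: 3 + 9 + 6 = 18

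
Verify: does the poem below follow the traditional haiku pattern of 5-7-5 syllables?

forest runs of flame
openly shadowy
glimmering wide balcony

No

Line 1: "forest runs of flame": 2+1+1+1 = 5 ✓
Line 2: "openly shadowy": 3+3 = 6 (expected 7)
Line 3: "glimmering wide balcony": 3+1+3 = 7 (expected 5)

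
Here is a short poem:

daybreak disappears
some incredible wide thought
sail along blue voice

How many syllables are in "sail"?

1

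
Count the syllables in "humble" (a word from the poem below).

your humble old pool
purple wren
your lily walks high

2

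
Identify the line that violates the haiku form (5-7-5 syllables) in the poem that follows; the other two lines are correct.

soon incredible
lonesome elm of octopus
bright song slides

Line 1: soon (1), incredible (4) → 5 ✓
Line 2: lonesome (2), elm (1), of (1), octopus (3) → 7 ✓
Line 3: bright (1), song (1), slides (1) → 3 (expected 5)

The third line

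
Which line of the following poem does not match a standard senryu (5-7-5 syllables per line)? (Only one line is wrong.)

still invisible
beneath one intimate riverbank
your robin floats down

Line 1: "still invisible": 1+4 = 5 ✓
Line 2: "beneath one intimate riverbank": 2+1+3+3 = 9 (expected 7)
Line 3: "your robin floats down": 1+2+1+1 = 5 ✓

Line 2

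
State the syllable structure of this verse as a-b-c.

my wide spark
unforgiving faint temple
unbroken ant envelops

3-7-7

Line 1: my(1) + wide(1) + spark(1) = 3
Line 2: unforgiving(4) + faint(1) + temple(2) = 7
Line 3: unbroken(3) + ant(1) + envelops(3) = 7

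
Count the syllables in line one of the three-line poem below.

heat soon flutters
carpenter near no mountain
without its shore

4

Line one: heat(1) + soon(1) + flutters(2) = 4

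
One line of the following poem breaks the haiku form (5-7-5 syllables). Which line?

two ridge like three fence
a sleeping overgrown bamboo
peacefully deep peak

Line 2

Line 1: two (1), ridge (1), like (1), three (1), fence (1) → 5 ✓
Line 2: a (1), sleeping (2), overgrown (3), bamboo (2) → 8 (expected 7)
Line 3: peacefully (3), deep (1), peak (1) → 5 ✓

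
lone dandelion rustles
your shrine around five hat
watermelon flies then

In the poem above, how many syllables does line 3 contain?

6

Line 3: watermelon(4) + flies(1) + then(1) = 6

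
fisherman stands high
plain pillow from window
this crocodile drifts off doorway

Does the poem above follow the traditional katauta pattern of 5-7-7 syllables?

Line 1: fisherman(3) + stands(1) + high(1) = 5 ✓
Line 2: plain(1) + pillow(2) + from(1) + window(2) = 6 (expected 7)
Line 3: this(1) + crocodile(3) + drifts(1) + off(1) + doorway(2) = 8 (expected 7)

No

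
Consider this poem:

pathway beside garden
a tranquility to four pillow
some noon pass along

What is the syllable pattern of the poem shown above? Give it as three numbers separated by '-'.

Line 1: "pathway beside garden": 2+2+2 = 6
Line 2: "a tranquility to four pillow": 1+4+1+1+2 = 9
Line 3: "some noon pass along": 1+1+1+2 = 5

6-9-5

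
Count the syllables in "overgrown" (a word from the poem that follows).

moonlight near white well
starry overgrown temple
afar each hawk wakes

"overgrown" has 3 syllables.

3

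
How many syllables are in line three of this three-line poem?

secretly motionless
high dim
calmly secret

Line three: calmly(2) + secret(2) = 4

4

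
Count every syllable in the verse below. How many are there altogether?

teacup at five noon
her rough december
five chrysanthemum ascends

Line 1: teacup (2), at (1), five (1), noon (1) → 5
Line 2: her (1), rough (1), december (3) → 5
Line 3: five (1), chrysanthemum (4), ascends (2) → 7
Total: 5 + 5 + 7 = 17

17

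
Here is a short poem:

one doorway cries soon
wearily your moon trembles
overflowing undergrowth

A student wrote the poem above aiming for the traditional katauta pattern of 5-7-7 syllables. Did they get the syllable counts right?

Line 1: one(1) + doorway(2) + cries(1) + soon(1) = 5 ✓
Line 2: wearily(3) + your(1) + moon(1) + trembles(2) = 7 ✓
Line 3: overflowing(4) + undergrowth(3) = 7 ✓

Yes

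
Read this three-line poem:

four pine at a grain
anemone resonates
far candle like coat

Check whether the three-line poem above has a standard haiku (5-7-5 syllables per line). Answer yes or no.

Line 1: four(1) + pine(1) + at(1) + a(1) + grain(1) = 5 ✓
Line 2: anemone(4) + resonates(3) = 7 ✓
Line 3: far(1) + candle(2) + like(1) + coat(1) = 5 ✓

Yes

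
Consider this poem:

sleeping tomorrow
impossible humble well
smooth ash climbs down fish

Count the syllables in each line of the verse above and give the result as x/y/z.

5/7/5

Line 1: sleeping(2) + tomorrow(3) = 5
Line 2: impossible(4) + humble(2) + well(1) = 7
Line 3: smooth(1) + ash(1) + climbs(1) + down(1) + fish(1) = 5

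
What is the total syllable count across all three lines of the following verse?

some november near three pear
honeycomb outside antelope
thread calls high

18

Line 1: some (1), november (3), near (1), three (1), pear (1) → 7
Line 2: honeycomb (3), outside (2), antelope (3) → 8
Line 3: thread (1), calls (1), high (1) → 3
Total: 7 + 8 + 3 = 18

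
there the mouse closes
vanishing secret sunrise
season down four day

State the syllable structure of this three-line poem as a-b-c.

Line 1: there(1) + the(1) + mouse(1) + closes(2) = 5
Line 2: vanishing(3) + secret(2) + sunrise(2) = 7
Line 3: season(2) + down(1) + four(1) + day(1) = 5

5-7-5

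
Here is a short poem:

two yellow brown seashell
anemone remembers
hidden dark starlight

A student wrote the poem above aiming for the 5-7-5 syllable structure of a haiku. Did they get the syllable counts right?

Line 1: two(1) + yellow(2) + brown(1) + seashell(2) = 6 (expected 5)
Line 2: anemone(4) + remembers(3) = 7 ✓
Line 3: hidden(2) + dark(1) + starlight(2) = 5 ✓

No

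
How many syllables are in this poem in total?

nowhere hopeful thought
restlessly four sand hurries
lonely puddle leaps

17

Line 1: "nowhere hopeful thought": 2+2+1 = 5
Line 2: "restlessly four sand hurries": 3+1+1+2 = 7
Line 3: "lonely puddle leaps": 2+2+1 = 5
Total: 5 + 7 + 5 = 17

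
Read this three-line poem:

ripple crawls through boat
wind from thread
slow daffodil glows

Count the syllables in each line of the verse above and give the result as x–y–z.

Line 1: "ripple crawls through boat": 2+1+1+1 = 5
Line 2: "wind from thread": 1+1+1 = 3
Line 3: "slow daffodil glows": 1+3+1 = 5

5–3–5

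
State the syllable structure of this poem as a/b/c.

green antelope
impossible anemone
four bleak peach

4/8/3

Line 1: "green antelope": 1+3 = 4
Line 2: "impossible anemone": 4+4 = 8
Line 3: "four bleak peach": 1+1+1 = 3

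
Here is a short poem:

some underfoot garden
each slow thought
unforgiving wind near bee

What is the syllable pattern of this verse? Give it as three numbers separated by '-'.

6-3-7

Line 1: some(1) + underfoot(3) + garden(2) = 6
Line 2: each(1) + slow(1) + thought(1) = 3
Line 3: unforgiving(4) + wind(1) + near(1) + bee(1) = 7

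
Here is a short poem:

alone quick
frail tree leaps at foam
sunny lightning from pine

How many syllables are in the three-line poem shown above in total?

Line 1: "alone quick": 2+1 = 3
Line 2: "frail tree leaps at foam": 1+1+1+1+1 = 5
Line 3: "sunny lightning from pine": 2+2+1+1 = 6
Total: 3 + 5 + 6 = 14

14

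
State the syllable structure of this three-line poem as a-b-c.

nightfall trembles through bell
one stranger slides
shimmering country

6-4-5

Line 1: nightfall (2), trembles (2), through (1), bell (1) → 6
Line 2: one (1), stranger (2), slides (1) → 4
Line 3: shimmering (3), country (2) → 5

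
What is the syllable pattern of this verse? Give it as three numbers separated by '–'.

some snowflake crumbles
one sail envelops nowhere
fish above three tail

5–7–5

Line 1: "some snowflake crumbles": 1+2+2 = 5
Line 2: "one sail envelops nowhere": 1+1+3+2 = 7
Line 3: "fish above three tail": 1+2+1+1 = 5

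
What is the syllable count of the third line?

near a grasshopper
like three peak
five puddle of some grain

6

The third line: five (1), puddle (2), of (1), some (1), grain (1) → 6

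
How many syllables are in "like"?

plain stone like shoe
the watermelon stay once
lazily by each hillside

1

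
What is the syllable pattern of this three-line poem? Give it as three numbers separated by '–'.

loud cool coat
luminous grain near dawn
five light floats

Line 1: loud (1), cool (1), coat (1) → 3
Line 2: luminous (3), grain (1), near (1), dawn (1) → 6
Line 3: five (1), light (1), floats (1) → 3

3–6–3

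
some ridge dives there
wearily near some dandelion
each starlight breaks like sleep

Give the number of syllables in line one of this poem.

4

Line one: some (1), ridge (1), dives (1), there (1) → 4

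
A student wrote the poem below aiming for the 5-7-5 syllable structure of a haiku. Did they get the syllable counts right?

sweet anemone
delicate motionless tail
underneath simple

Yes

Line 1: "sweet anemone": 1+4 = 5 ✓
Line 2: "delicate motionless tail": 3+3+1 = 7 ✓
Line 3: "underneath simple": 3+2 = 5 ✓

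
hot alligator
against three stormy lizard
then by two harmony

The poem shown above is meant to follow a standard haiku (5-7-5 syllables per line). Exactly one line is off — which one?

Line 1: "hot alligator": 1+4 = 5 ✓
Line 2: "against three stormy lizard": 2+1+2+2 = 7 ✓
Line 3: "then by two harmony": 1+1+1+3 = 6 (expected 5)

Line 3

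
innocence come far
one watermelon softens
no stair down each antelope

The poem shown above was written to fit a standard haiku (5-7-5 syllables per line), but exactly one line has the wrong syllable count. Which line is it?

Line 3

Line 1: "innocence come far": 3+1+1 = 5 ✓
Line 2: "one watermelon softens": 1+4+2 = 7 ✓
Line 3: "no stair down each antelope": 1+1+1+1+3 = 7 (expected 5)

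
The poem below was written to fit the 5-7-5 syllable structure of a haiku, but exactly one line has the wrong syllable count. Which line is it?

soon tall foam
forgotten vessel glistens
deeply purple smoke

The first line

Line 1: soon (1), tall (1), foam (1) → 3 (expected 5)
Line 2: forgotten (3), vessel (2), glistens (2) → 7 ✓
Line 3: deeply (2), purple (2), smoke (1) → 5 ✓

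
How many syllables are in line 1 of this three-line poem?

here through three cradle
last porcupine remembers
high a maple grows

5

Line 1: "here through three cradle": 1+1+1+2 = 5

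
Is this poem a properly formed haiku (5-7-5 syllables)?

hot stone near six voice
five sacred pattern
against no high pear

No

Line 1: hot (1), stone (1), near (1), six (1), voice (1) → 5 ✓
Line 2: five (1), sacred (2), pattern (2) → 5 (expected 7)
Line 3: against (2), no (1), high (1), pear (1) → 5 ✓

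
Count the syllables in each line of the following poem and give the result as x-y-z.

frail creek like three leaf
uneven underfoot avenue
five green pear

Line 1: frail (1), creek (1), like (1), three (1), leaf (1) → 5
Line 2: uneven (3), underfoot (3), avenue (3) → 9
Line 3: five (1), green (1), pear (1) → 3

5-9-3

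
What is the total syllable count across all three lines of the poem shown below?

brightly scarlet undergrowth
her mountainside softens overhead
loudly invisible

22

Line 1: "brightly scarlet undergrowth": 2+2+3 = 7
Line 2: "her mountainside softens overhead": 1+3+2+3 = 9
Line 3: "loudly invisible": 2+4 = 6
Total: 7 + 9 + 6 = 22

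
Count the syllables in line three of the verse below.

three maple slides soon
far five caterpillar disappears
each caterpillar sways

6

Line three: each (1), caterpillar (4), sways (1) → 6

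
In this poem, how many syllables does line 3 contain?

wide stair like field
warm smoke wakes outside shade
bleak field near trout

Line 3: bleak (1), field (1), near (1), trout (1) → 4

4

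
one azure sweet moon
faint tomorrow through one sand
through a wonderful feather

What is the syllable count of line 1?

5

Line 1: one (1), azure (2), sweet (1), moon (1) → 5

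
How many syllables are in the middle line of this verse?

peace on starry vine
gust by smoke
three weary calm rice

The middle line: gust(1) + by(1) + smoke(1) = 3

3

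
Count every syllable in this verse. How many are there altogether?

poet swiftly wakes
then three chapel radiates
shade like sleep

Line 1: poet (2), swiftly (2), wakes (1) → 5
Line 2: then (1), three (1), chapel (2), radiates (3) → 7
Line 3: shade (1), like (1), sleep (1) → 3
Total: 5 + 7 + 3 = 15

15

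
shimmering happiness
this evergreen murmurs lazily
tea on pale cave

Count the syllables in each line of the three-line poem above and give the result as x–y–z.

6–9–4

Line 1: "shimmering happiness": 3+3 = 6
Line 2: "this evergreen murmurs lazily": 1+3+2+3 = 9
Line 3: "tea on pale cave": 1+1+1+1 = 4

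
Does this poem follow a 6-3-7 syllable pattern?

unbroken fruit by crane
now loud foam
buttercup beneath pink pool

Yes

Line 1: unbroken(3) + fruit(1) + by(1) + crane(1) = 6 ✓
Line 2: now(1) + loud(1) + foam(1) = 3 ✓
Line 3: buttercup(3) + beneath(2) + pink(1) + pool(1) = 7 ✓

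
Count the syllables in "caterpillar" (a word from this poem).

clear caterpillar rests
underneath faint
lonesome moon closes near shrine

4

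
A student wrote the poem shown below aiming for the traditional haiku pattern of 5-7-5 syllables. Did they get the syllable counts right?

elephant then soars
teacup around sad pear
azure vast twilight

Line 1: elephant(3) + then(1) + soars(1) = 5 ✓
Line 2: teacup(2) + around(2) + sad(1) + pear(1) = 6 (expected 7)
Line 3: azure(2) + vast(1) + twilight(2) = 5 ✓

No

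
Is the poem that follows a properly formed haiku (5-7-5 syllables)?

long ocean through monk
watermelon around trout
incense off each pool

Line 1: "long ocean through monk": 1+2+1+1 = 5 ✓
Line 2: "watermelon around trout": 4+2+1 = 7 ✓
Line 3: "incense off each pool": 2+1+1+1 = 5 ✓

Yes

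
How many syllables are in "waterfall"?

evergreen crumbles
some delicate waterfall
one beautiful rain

3

"waterfall" has 3 syllables.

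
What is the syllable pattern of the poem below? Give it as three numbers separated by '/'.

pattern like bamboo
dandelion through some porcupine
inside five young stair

Line 1: pattern (2), like (1), bamboo (2) → 5
Line 2: dandelion (4), through (1), some (1), porcupine (3) → 9
Line 3: inside (2), five (1), young (1), stair (1) → 5

5/9/5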